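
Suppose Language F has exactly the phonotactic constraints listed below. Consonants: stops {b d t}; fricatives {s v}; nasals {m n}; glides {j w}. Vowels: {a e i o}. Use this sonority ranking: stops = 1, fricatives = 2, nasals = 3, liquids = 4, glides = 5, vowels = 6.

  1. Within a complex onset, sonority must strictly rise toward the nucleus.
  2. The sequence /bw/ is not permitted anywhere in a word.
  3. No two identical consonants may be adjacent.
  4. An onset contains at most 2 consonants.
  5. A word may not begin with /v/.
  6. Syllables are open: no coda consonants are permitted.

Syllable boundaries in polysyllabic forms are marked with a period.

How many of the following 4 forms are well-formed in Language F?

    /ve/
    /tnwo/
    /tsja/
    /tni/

1

/ve/ — violates constraint 5: word begins with /v/ → ill-formed
/tnwo/ — violates constraint 4: syllable 1 onset /tnw/ has 3 consonants (> 2) → ill-formed
/tsja/ — violates constraint 4: syllable 1 onset /tsj/ has 3 consonants (> 2) → ill-formed
/tni/ — σ1 onset /tn/ (1→3 rises), coda /∅/ ok → well-formed
Well-formed: /tni/ → 1.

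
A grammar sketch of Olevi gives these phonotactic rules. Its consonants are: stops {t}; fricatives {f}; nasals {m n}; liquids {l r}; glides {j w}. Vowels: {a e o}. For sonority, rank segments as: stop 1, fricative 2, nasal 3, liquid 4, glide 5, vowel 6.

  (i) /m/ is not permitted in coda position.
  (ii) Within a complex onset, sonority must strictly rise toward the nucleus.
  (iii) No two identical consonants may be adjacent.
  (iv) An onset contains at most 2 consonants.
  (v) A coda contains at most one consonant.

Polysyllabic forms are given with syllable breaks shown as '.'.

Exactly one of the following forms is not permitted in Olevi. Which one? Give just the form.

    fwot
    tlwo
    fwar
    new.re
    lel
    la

tlwo

fwot — σ1 onset /fw/ (2→5 rises), coda /t/ ok → permitted
tlwo — violates constraint (iv): syllable 1 onset /tlw/ has 3 consonants (> 2) → not permitted
fwar — σ1 onset /fw/ (2→5 rises), coda /r/ ok → permitted
new.re — σ1 onset /n/, coda /w/ ok; σ2 onset /r/, coda /∅/ ok → permitted
lel — σ1 onset /l/, coda /l/ ok → permitted
la — σ1 onset /l/, coda /∅/ ok → permitted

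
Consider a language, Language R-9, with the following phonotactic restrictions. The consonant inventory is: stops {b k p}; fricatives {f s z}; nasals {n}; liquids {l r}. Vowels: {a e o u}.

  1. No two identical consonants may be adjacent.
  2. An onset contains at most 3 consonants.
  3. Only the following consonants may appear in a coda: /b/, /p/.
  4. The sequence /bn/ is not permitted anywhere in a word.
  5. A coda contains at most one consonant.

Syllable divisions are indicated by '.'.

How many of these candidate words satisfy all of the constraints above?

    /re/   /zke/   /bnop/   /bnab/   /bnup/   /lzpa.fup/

3

/re/ — σ1 onset /r/, coda /∅/ ok → well-formed
/zke/ — σ1 onset /zk/ (2C), coda /∅/ ok → well-formed
/bnop/ — violates constraint 4: contains banned sequence /bn/ → ill-formed
/bnab/ — violates constraint 4: contains banned sequence /bn/ → ill-formed
/bnup/ — violates constraint 4: contains banned sequence /bn/ → ill-formed
/lzpa.fup/ — σ1 onset /lzp/ (3C), coda /∅/ ok; σ2 onset /f/, coda /p/ ok → well-formed
Well-formed: /re/, /zke/, /lzpa.fup/ → 3.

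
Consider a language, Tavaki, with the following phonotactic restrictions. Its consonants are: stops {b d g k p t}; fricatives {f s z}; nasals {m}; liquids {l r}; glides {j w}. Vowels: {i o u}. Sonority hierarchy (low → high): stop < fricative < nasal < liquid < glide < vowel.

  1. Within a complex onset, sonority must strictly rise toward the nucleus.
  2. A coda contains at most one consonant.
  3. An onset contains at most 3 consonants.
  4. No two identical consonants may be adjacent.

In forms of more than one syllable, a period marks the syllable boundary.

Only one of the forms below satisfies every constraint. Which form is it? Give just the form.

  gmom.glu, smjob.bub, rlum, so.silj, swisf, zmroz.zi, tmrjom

gmom.glu — σ1 onset /gm/ (1→3 rises), coda /m/ ok; σ2 onset /gl/ (1→4 rises), coda /∅/ ok → licit
smjob.bub — violates constraint 4: adjacent identical consonants /bb/ → illicit
rlum — violates constraint 1: syllable 1 onset /rl/: /r/ (liquid, 4) → /l/ (liquid, 4) does not rise → illicit
so.silj — violates constraint 2: syllable 2 coda /lj/ has 2 consonants (> 1) → illicit
swisf — violates constraint 2: syllable 1 coda /sf/ has 2 consonants (> 1) → illicit
zmroz.zi — violates constraint 4: adjacent identical consonants /zz/ → illicit
tmrjom — violates constraint 3: syllable 1 onset /tmrj/ has 4 consonants (> 3) → illicit

gmom.glu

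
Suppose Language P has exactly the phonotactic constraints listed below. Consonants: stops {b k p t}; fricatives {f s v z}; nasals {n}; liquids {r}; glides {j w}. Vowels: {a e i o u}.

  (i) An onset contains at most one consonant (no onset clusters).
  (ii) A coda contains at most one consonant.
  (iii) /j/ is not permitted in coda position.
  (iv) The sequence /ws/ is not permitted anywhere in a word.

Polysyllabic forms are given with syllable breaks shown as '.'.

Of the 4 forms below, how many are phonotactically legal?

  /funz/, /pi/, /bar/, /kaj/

/funz/ — violates constraint (ii): syllable 1 coda /nz/ has 2 consonants (> 1) → phonotactically illegal
/pi/ — σ1 onset /p/, coda /∅/ ok → phonotactically legal
/bar/ — σ1 onset /b/, coda /r/ ok → phonotactically legal
/kaj/ — violates constraint (iii): syllable 1 coda contains /j/ → phonotactically illegal
Phonotactically legal: /pi/, /bar/ → 2.

2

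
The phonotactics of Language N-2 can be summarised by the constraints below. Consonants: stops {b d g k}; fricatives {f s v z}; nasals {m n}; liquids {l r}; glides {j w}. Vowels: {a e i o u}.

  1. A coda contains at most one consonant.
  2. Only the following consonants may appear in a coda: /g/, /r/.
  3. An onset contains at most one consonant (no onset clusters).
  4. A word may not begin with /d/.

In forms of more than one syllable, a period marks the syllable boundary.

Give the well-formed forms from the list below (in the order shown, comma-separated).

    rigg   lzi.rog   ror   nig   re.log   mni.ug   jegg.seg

rigg — violates constraint 1: syllable 1 coda /gg/ has 2 consonants (> 1) → ill-formed
lzi.rog — violates constraint 3: syllable 1 onset /lz/ has 2 consonants (> 1) → ill-formed
ror — σ1 onset /r/, coda /r/ ok → well-formed
nig — σ1 onset /n/, coda /g/ ok → well-formed
re.log — σ1 onset /r/, coda /∅/ ok; σ2 onset /l/, coda /g/ ok → well-formed
mni.ug — violates constraint 3: syllable 1 onset /mn/ has 2 consonants (> 1) → ill-formed
jegg.seg — violates constraint 1: syllable 1 coda /gg/ has 2 consonants (> 1) → ill-formed

ror, nig, re.log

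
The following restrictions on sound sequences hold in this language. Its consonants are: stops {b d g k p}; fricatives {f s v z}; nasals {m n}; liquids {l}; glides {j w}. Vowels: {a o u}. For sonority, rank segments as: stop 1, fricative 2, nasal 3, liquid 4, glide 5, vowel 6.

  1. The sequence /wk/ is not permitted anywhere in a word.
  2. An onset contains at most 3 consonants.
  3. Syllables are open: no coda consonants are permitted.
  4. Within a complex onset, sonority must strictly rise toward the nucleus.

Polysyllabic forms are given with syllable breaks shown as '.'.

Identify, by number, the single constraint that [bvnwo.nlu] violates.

[bvnwo.nlu]: syllable 1 onset /bvnw/ has 4 consonants (> 3).
This is a violation of constraint 2: "An onset contains at most 3 consonants."
The remaining constraints (1, 3, 4) are satisfied.

2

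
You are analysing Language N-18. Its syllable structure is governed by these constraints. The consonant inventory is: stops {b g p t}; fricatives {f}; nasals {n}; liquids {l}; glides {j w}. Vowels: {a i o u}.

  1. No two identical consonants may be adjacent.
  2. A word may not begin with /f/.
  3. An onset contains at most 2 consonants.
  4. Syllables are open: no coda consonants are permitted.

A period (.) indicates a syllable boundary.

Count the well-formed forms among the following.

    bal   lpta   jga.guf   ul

bal — violates constraint 4: syllable 1 coda /l/ has 1 consonant (> 0) → ill-formed
lpta — violates constraint 3: syllable 1 onset /lpt/ has 3 consonants (> 2) → ill-formed
jga.guf — violates constraint 4: syllable 2 coda /f/ has 1 consonant (> 0) → ill-formed
ul — violates constraint 4: syllable 1 coda /l/ has 1 consonant (> 0) → ill-formed
No form is well-formed → 0.

0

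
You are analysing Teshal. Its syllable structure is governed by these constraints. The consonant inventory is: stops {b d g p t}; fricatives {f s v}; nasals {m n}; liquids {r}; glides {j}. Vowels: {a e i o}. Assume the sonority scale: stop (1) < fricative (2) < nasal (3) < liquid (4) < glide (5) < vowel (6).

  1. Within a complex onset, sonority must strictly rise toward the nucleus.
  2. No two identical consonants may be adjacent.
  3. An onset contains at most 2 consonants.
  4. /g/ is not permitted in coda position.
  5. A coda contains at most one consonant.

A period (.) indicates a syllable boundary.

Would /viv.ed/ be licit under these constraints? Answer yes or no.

yes

/viv.ed/ — σ1 onset /v/, coda /v/ ok; σ2 onset /∅/, coda /d/ ok → licit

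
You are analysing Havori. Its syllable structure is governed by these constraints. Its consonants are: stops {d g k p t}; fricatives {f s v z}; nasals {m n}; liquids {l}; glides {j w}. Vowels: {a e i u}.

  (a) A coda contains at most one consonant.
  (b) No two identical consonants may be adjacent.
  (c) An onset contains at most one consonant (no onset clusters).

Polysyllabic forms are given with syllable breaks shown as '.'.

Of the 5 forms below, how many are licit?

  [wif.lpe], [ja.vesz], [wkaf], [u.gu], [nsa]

[wif.lpe] — violates constraint (c): syllable 2 onset /lp/ has 2 consonants (> 1) → illicit
[ja.vesz] — violates constraint (a): syllable 2 coda /sz/ has 2 consonants (> 1) → illicit
[wkaf] — violates constraint (c): syllable 1 onset /wk/ has 2 consonants (> 1) → illicit
[u.gu] — σ1 onset /∅/, coda /∅/ ok; σ2 onset /g/, coda /∅/ ok → licit
[nsa] — violates constraint (c): syllable 1 onset /ns/ has 2 consonants (> 1) → illicit
Licit: [u.gu] → 1.

1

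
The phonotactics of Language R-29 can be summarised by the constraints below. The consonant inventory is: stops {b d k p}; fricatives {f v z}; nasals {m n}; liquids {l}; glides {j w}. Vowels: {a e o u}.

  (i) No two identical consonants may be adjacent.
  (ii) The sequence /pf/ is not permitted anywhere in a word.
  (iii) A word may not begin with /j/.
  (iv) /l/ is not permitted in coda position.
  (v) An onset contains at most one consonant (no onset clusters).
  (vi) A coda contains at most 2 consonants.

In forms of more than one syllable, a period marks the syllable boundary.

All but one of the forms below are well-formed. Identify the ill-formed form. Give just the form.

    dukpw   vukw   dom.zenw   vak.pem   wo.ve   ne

dukpw — violates constraint (vi): syllable 1 coda /kpw/ has 3 consonants (> 2) → ill-formed
vukw — σ1 onset /v/, coda /kw/ (2C) ok → well-formed
dom.zenw — σ1 onset /d/, coda /m/ ok; σ2 onset /z/, coda /nw/ (2C) ok → well-formed
vak.pem — σ1 onset /v/, coda /k/ ok; σ2 onset /p/, coda /m/ ok → well-formed
wo.ve — σ1 onset /w/, coda /∅/ ok; σ2 onset /v/, coda /∅/ ok → well-formed
ne — σ1 onset /n/, coda /∅/ ok → well-formed

dukpw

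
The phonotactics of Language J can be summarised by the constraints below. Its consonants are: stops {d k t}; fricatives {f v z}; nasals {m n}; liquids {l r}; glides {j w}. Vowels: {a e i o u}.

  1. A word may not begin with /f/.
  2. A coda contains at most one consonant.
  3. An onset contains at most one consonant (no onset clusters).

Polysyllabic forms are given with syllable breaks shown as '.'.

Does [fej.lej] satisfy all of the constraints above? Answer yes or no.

no

[fej.lej] — violates constraint 1: word begins with /f/ → illicit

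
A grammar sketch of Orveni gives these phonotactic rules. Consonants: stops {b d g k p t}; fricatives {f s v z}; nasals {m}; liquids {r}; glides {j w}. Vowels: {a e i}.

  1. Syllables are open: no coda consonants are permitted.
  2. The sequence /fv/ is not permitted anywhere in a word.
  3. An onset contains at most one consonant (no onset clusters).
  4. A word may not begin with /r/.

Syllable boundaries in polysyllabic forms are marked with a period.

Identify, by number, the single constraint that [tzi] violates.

[tzi]: syllable 1 onset /tz/ has 2 consonants (> 1).
This is a violation of constraint 3: "An onset contains at most one consonant (no onset clusters)."
The remaining constraints (1, 2, 4) are satisfied.

3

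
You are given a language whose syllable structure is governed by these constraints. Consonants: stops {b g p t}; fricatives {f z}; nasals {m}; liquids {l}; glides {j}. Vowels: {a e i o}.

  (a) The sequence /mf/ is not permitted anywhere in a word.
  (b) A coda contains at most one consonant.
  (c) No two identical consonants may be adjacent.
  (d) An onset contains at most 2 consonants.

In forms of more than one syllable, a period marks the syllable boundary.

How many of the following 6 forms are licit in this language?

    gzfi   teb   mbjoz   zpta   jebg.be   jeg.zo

gzfi — violates constraint (d): syllable 1 onset /gzf/ has 3 consonants (> 2) → illicit
teb — σ1 onset /t/, coda /b/ ok → licit
mbjoz — violates constraint (d): syllable 1 onset /mbj/ has 3 consonants (> 2) → illicit
zpta — violates constraint (d): syllable 1 onset /zpt/ has 3 consonants (> 2) → illicit
jebg.be — violates constraint (b): syllable 1 coda /bg/ has 2 consonants (> 1) → illicit
jeg.zo — σ1 onset /j/, coda /g/ ok; σ2 onset /z/, coda /∅/ ok → licit
Licit: teb, jeg.zo → 2.

2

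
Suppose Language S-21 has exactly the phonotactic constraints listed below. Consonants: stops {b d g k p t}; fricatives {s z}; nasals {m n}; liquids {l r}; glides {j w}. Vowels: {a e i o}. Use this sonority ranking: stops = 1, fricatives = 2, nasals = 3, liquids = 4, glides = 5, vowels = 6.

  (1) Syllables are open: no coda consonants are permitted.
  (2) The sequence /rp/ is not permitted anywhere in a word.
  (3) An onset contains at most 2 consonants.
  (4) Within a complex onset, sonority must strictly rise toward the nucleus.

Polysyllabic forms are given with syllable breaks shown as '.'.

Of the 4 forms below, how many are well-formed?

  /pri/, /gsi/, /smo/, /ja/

/pri/ — σ1 onset /pr/ (1→4 rises), coda /∅/ ok → well-formed
/gsi/ — σ1 onset /gs/ (1→2 rises), coda /∅/ ok → well-formed
/smo/ — σ1 onset /sm/ (2→3 rises), coda /∅/ ok → well-formed
/ja/ — σ1 onset /j/, coda /∅/ ok → well-formed
Well-formed: /pri/, /gsi/, /smo/, /ja/ → 4.

4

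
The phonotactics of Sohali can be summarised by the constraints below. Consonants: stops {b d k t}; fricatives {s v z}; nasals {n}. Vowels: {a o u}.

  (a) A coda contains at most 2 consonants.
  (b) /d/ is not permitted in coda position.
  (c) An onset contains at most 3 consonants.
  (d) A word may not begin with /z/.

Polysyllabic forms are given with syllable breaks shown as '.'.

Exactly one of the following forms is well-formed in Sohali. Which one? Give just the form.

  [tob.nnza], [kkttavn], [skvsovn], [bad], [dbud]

[tob.nnza]

[tob.nnza] — σ1 onset /t/, coda /b/ ok; σ2 onset /nnz/ (3C), coda /∅/ ok → well-formed
[kkttavn] — violates constraint (c): syllable 1 onset /kktt/ has 4 consonants (> 3) → ill-formed
[skvsovn] — violates constraint (c): syllable 1 onset /skvs/ has 4 consonants (> 3) → ill-formed
[bad] — violates constraint (b): syllable 1 coda contains /d/ → ill-formed
[dbud] — violates constraint (b): syllable 1 coda contains /d/ → ill-formed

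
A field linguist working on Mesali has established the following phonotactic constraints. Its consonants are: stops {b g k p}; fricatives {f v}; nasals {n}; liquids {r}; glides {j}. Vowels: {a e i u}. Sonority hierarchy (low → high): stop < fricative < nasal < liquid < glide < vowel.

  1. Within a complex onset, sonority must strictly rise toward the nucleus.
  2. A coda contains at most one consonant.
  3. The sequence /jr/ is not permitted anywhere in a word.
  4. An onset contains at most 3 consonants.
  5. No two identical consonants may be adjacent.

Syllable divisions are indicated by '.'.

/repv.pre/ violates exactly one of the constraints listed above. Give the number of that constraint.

/repv.pre/: syllable 1 coda /pv/ has 2 consonants (> 1).
This is a violation of constraint 2: "A coda contains at most one consonant."
The remaining constraints (1, 3, 4, 5) are satisfied.

2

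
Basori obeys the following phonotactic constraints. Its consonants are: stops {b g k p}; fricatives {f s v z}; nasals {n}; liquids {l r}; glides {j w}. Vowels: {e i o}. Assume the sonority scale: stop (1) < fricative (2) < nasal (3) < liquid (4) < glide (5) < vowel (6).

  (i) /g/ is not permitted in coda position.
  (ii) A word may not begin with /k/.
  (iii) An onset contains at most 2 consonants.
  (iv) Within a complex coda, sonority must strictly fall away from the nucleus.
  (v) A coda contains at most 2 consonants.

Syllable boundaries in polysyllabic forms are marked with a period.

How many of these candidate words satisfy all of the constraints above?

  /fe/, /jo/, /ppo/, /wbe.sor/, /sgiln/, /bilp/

/fe/ — σ1 onset /f/, coda /∅/ ok → phonotactically legal
/jo/ — σ1 onset /j/, coda /∅/ ok → phonotactically legal
/ppo/ — σ1 onset /pp/ (2C), coda /∅/ ok → phonotactically legal
/wbe.sor/ — σ1 onset /wb/ (2C), coda /∅/ ok; σ2 onset /s/, coda /r/ ok → phonotactically legal
/sgiln/ — σ1 onset /sg/ (2C), coda /ln/ (4→3 falls) ok → phonotactically legal
/bilp/ — σ1 onset /b/, coda /lp/ (4→1 falls) ok → phonotactically legal
Phonotactically legal: /fe/, /jo/, /ppo/, /wbe.sor/, /sgiln/, /bilp/ → 6.

6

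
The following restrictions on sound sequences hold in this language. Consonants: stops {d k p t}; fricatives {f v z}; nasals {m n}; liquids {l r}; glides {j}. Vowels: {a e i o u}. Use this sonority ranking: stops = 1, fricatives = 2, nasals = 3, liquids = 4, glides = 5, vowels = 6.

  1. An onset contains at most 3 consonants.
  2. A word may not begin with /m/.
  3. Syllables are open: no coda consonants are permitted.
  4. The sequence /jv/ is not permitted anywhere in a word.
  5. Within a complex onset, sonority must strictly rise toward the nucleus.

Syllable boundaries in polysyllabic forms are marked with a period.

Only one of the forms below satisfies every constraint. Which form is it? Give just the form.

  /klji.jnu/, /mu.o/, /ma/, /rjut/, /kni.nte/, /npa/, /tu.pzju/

/klji.jnu/ — violates constraint 5: syllable 2 onset /jn/: /j/ (glide, 5) → /n/ (nasal, 3) does not rise → phonotactically illegal
/mu.o/ — violates constraint 2: word begins with /m/ → phonotactically illegal
/ma/ — violates constraint 2: word begins with /m/ → phonotactically illegal
/rjut/ — violates constraint 3: syllable 1 coda /t/ has 1 consonant (> 0) → phonotactically illegal
/kni.nte/ — violates constraint 5: syllable 2 onset /nt/: /n/ (nasal, 3) → /t/ (stop, 1) does not rise → phonotactically illegal
/npa/ — violates constraint 5: syllable 1 onset /np/: /n/ (nasal, 3) → /p/ (stop, 1) does not rise → phonotactically illegal
/tu.pzju/ — σ1 onset /t/, coda /∅/ ok; σ2 onset /pzj/ (1→2→5 rises), coda /∅/ ok → phonotactically legal

/tu.pzju/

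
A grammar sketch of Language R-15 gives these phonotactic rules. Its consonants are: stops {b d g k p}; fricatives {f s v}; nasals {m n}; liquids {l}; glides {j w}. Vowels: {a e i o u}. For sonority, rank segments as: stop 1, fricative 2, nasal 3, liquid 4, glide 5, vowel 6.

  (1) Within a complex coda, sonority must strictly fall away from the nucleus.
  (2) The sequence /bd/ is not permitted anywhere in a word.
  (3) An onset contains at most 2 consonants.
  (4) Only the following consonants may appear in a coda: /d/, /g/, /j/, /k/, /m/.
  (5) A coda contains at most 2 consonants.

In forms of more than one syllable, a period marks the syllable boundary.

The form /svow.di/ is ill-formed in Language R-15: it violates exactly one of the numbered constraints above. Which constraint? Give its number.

4

/svow.di/: syllable 1 coda contains /w/, which is not a licensed coda consonant.
This is a violation of constraint 4: "Only the following consonants may appear in a coda: /d/, /g/, /j/, /k/, /m/."
The remaining constraints (1, 2, 3, 5) are satisfied.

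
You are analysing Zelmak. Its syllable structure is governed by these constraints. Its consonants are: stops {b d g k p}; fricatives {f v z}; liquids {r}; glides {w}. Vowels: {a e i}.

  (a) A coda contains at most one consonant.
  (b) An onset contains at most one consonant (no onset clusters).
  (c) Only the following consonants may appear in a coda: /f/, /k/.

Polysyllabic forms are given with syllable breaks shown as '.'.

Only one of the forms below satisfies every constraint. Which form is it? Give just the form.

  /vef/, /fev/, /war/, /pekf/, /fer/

/vef/

/vef/ — σ1 onset /v/, coda /f/ ok → phonotactically legal
/fev/ — violates constraint (c): syllable 1 coda contains /v/, which is not a licensed coda consonant → phonotactically illegal
/war/ — violates constraint (c): syllable 1 coda contains /r/, which is not a licensed coda consonant → phonotactically illegal
/pekf/ — violates constraint (a): syllable 1 coda /kf/ has 2 consonants (> 1) → phonotactically illegal
/fer/ — violates constraint (c): syllable 1 coda contains /r/, which is not a licensed coda consonant → phonotactically illegal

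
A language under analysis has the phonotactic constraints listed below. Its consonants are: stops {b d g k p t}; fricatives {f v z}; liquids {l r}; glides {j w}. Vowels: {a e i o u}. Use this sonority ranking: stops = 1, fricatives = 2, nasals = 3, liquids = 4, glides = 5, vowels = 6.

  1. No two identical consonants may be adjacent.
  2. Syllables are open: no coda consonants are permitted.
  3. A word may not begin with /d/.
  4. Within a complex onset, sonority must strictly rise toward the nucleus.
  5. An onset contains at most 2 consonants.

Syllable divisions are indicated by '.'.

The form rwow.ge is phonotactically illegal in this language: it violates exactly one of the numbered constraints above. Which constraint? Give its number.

2

rwow.ge: syllable 1 coda /w/ has 1 consonant (> 0).
This is a violation of constraint 2: "Syllables are open: no coda consonants are permitted."
The remaining constraints (1, 3, 4, 5) are satisfied.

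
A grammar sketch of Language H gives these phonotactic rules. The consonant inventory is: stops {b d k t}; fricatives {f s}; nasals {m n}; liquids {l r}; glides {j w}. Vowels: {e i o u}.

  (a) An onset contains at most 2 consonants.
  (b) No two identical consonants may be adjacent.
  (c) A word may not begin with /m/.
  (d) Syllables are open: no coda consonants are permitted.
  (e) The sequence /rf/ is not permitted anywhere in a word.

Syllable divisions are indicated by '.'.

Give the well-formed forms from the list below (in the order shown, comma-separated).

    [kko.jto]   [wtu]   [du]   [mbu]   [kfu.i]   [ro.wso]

[wtu], [du], [kfu.i], [ro.wso]

[kko.jto] — violates constraint (b): adjacent identical consonants /kk/ → ill-formed
[wtu] — σ1 onset /wt/ (2C), coda /∅/ ok → well-formed
[du] — σ1 onset /d/, coda /∅/ ok → well-formed
[mbu] — violates constraint (c): word begins with /m/ → ill-formed
[kfu.i] — σ1 onset /kf/ (2C), coda /∅/ ok; σ2 onset /∅/, coda /∅/ ok → well-formed
[ro.wso] — σ1 onset /r/, coda /∅/ ok; σ2 onset /ws/ (2C), coda /∅/ ok → well-formed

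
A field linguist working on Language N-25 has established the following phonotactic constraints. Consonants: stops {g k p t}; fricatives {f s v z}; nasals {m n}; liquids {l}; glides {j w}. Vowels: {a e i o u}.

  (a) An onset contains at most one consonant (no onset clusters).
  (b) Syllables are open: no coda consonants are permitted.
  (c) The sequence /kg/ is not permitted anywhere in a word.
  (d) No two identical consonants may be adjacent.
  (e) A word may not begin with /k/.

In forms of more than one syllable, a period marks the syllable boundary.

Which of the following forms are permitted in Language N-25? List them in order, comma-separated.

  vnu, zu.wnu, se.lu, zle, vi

vnu — violates constraint (a): syllable 1 onset /vn/ has 2 consonants (> 1) → not permitted
zu.wnu — violates constraint (a): syllable 2 onset /wn/ has 2 consonants (> 1) → not permitted
se.lu — σ1 onset /s/, coda /∅/ ok; σ2 onset /l/, coda /∅/ ok → permitted
zle — violates constraint (a): syllable 1 onset /zl/ has 2 consonants (> 1) → not permitted
vi — σ1 onset /v/, coda /∅/ ok → permitted

se.lu, vi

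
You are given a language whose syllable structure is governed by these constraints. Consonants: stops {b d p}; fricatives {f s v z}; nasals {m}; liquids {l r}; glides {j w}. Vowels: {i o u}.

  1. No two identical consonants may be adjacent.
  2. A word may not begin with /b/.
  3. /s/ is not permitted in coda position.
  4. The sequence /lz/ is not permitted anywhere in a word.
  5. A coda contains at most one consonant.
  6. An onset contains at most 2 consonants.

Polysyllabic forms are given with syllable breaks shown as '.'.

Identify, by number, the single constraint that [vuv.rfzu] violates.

[vuv.rfzu]: syllable 2 onset /rfz/ has 3 consonants (> 2).
This is a violation of constraint 6: "An onset contains at most 2 consonants."
The remaining constraints (1, 2, 3, 4, 5) are satisfied.

6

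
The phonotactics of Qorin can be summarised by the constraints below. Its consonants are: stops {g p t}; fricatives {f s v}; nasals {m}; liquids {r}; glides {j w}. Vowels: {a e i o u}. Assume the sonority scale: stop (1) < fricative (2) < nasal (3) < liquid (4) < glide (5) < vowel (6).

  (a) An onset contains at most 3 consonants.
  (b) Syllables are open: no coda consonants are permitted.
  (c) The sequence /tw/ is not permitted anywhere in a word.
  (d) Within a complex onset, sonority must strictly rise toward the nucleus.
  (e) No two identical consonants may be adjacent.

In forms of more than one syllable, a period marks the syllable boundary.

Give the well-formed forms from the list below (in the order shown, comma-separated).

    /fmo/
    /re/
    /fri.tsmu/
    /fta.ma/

/fmo/ — σ1 onset /fm/ (2→3 rises), coda /∅/ ok → well-formed
/re/ — σ1 onset /r/, coda /∅/ ok → well-formed
/fri.tsmu/ — σ1 onset /fr/ (2→4 rises), coda /∅/ ok; σ2 onset /tsm/ (1→2→3 rises), coda /∅/ ok → well-formed
/fta.ma/ — violates constraint (d): syllable 1 onset /ft/: /f/ (fricative, 2) → /t/ (stop, 1) does not rise → ill-formed

/fmo/, /re/, /fri.tsmu/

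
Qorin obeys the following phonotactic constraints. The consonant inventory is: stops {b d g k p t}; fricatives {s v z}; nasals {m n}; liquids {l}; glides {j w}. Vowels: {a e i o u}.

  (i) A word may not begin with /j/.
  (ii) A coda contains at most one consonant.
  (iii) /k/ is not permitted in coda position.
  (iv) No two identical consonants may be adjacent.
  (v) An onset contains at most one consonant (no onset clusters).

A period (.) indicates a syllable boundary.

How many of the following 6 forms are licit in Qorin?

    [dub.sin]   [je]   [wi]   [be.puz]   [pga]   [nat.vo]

[dub.sin] — σ1 onset /d/, coda /b/ ok; σ2 onset /s/, coda /n/ ok → licit
[je] — violates constraint (i): word begins with /j/ → illicit
[wi] — σ1 onset /w/, coda /∅/ ok → licit
[be.puz] — σ1 onset /b/, coda /∅/ ok; σ2 onset /p/, coda /z/ ok → licit
[pga] — violates constraint (v): syllable 1 onset /pg/ has 2 consonants (> 1) → illicit
[nat.vo] — σ1 onset /n/, coda /t/ ok; σ2 onset /v/, coda /∅/ ok → licit
Licit: [dub.sin], [wi], [be.puz], [nat.vo] → 4.

4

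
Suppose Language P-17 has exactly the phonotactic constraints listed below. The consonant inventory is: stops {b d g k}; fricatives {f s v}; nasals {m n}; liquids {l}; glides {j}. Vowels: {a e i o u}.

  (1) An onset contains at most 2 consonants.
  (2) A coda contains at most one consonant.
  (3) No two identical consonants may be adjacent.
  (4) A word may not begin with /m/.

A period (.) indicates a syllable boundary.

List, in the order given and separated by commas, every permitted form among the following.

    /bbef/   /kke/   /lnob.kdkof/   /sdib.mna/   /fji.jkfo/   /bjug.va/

/sdib.mna/, /bjug.va/

/bbef/ — violates constraint 3: adjacent identical consonants /bb/ → not permitted
/kke/ — violates constraint 3: adjacent identical consonants /kk/ → not permitted
/lnob.kdkof/ — violates constraint 1: syllable 2 onset /kdk/ has 3 consonants (> 2) → not permitted
/sdib.mna/ — σ1 onset /sd/ (2C), coda /b/ ok; σ2 onset /mn/ (2C), coda /∅/ ok → permitted
/fji.jkfo/ — violates constraint 1: syllable 2 onset /jkf/ has 3 consonants (> 2) → not permitted
/bjug.va/ — σ1 onset /bj/ (2C), coda /g/ ok; σ2 onset /v/, coda /∅/ ok → permitted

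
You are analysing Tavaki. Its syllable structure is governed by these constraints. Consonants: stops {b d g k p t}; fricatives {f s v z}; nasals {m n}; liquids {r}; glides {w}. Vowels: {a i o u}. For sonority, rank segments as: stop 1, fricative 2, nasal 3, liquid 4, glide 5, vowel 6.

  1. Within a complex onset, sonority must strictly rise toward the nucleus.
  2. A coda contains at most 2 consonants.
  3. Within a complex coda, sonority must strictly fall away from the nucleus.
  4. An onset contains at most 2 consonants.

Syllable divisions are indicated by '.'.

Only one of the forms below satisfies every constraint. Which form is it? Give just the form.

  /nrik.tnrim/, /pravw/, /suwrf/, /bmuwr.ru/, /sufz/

/bmuwr.ru/

/nrik.tnrim/ — violates constraint 4: syllable 2 onset /tnr/ has 3 consonants (> 2) → not permitted
/pravw/ — violates constraint 3: syllable 1 coda /vw/: /v/ (fricative, 2) → /w/ (glide, 5) does not fall → not permitted
/suwrf/ — violates constraint 2: syllable 1 coda /wrf/ has 3 consonants (> 2) → not permitted
/bmuwr.ru/ — σ1 onset /bm/ (1→3 rises), coda /wr/ (5→4 falls) ok; σ2 onset /r/, coda /∅/ ok → permitted
/sufz/ — violates constraint 3: syllable 1 coda /fz/: /f/ (fricative, 2) → /z/ (fricative, 2) does not fall → not permitted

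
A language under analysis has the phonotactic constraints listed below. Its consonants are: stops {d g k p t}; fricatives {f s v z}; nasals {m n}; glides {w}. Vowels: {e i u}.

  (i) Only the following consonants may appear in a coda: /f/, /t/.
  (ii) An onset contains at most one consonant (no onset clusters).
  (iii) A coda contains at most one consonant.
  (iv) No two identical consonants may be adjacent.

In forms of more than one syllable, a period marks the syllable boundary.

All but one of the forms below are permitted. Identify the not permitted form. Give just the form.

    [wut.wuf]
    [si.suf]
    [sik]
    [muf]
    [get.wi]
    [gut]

[wut.wuf] — σ1 onset /w/, coda /t/ ok; σ2 onset /w/, coda /f/ ok → permitted
[si.suf] — σ1 onset /s/, coda /∅/ ok; σ2 onset /s/, coda /f/ ok → permitted
[sik] — violates constraint (i): syllable 1 coda contains /k/, which is not a licensed coda consonant → not permitted
[muf] — σ1 onset /m/, coda /f/ ok → permitted
[get.wi] — σ1 onset /g/, coda /t/ ok; σ2 onset /w/, coda /∅/ ok → permitted
[gut] — σ1 onset /g/, coda /t/ ok → permitted

[sik]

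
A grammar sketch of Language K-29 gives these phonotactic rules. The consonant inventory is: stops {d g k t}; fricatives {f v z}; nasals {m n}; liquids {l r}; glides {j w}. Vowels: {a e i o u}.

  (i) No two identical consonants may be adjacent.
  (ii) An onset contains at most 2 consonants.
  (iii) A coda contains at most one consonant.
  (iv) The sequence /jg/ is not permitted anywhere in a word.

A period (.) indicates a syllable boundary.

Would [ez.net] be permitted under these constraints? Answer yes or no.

yes

[ez.net] — σ1 onset /∅/, coda /z/ ok; σ2 onset /n/, coda /t/ ok → permitted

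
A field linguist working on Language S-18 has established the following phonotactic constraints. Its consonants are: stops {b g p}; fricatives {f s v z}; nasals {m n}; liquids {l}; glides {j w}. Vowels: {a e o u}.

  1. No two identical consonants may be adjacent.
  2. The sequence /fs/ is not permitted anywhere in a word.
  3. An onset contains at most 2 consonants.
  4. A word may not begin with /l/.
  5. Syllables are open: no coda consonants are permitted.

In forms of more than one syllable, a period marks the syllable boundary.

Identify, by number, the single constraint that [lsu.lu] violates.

[lsu.lu]: word begins with /l/.
This is a violation of constraint 4: "A word may not begin with /l/."
The remaining constraints (1, 2, 3, 5) are satisfied.

4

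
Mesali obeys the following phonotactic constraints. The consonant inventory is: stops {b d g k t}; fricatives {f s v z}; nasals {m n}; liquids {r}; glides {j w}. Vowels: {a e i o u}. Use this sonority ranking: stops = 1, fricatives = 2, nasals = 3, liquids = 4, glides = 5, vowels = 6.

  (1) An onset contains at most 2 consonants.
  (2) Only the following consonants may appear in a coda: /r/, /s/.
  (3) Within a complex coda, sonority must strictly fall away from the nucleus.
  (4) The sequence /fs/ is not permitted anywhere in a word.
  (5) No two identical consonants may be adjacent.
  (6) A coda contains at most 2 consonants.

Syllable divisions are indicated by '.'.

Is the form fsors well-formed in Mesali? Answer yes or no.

no

fsors — violates constraint 4: contains banned sequence /fs/ → ill-formed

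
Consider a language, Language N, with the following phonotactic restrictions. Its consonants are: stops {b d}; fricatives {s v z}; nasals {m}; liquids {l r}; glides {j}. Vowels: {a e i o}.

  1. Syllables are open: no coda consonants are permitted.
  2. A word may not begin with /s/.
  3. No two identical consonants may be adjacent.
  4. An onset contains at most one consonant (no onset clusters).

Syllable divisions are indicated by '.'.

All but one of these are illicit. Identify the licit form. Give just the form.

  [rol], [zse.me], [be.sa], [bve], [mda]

[be.sa]

[rol] — violates constraint 1: syllable 1 coda /l/ has 1 consonant (> 0) → illicit
[zse.me] — violates constraint 4: syllable 1 onset /zs/ has 2 consonants (> 1) → illicit
[be.sa] — σ1 onset /b/, coda /∅/ ok; σ2 onset /s/, coda /∅/ ok → licit
[bve] — violates constraint 4: syllable 1 onset /bv/ has 2 consonants (> 1) → illicit
[mda] — violates constraint 4: syllable 1 onset /md/ has 2 consonants (> 1) → illicit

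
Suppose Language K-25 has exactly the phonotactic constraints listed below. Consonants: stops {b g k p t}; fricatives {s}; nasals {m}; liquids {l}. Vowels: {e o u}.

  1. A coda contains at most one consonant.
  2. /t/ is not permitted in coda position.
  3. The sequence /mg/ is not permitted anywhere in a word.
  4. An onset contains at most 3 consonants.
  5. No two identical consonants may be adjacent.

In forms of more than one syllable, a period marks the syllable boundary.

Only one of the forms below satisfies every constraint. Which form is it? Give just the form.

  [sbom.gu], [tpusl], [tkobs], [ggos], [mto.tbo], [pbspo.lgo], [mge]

[sbom.gu] — violates constraint 3: contains banned sequence /mg/ → ill-formed
[tpusl] — violates constraint 1: syllable 1 coda /sl/ has 2 consonants (> 1) → ill-formed
[tkobs] — violates constraint 1: syllable 1 coda /bs/ has 2 consonants (> 1) → ill-formed
[ggos] — violates constraint 5: adjacent identical consonants /gg/ → ill-formed
[mto.tbo] — σ1 onset /mt/ (2C), coda /∅/ ok; σ2 onset /tb/ (2C), coda /∅/ ok → well-formed
[pbspo.lgo] — violates constraint 4: syllable 1 onset /pbsp/ has 4 consonants (> 3) → ill-formed
[mge] — violates constraint 3: contains banned sequence /mg/ → ill-formed

[mto.tbo]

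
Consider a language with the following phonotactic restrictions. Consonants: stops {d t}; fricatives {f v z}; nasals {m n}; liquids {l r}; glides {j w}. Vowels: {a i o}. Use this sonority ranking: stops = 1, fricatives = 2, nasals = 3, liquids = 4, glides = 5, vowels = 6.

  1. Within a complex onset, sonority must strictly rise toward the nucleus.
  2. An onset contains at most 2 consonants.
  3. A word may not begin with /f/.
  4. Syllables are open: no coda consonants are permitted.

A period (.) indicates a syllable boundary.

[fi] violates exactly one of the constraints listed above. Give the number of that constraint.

3

[fi]: word begins with /f/.
This is a violation of constraint 3: "A word may not begin with /f/."
The remaining constraints (1, 2, 4) are satisfied.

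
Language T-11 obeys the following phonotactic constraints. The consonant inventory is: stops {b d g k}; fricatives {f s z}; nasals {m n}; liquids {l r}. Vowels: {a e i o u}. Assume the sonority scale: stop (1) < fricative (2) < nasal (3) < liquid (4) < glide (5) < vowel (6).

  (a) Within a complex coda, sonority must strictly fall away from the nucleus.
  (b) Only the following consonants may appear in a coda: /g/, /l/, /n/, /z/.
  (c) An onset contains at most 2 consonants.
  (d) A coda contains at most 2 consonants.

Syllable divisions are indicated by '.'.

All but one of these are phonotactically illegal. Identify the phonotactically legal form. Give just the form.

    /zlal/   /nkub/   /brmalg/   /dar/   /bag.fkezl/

/zlal/

/zlal/ — σ1 onset /zl/ (2C), coda /l/ ok → phonotactically legal
/nkub/ — violates constraint (b): syllable 1 coda contains /b/, which is not a licensed coda consonant → phonotactically illegal
/brmalg/ — violates constraint (c): syllable 1 onset /brm/ has 3 consonants (> 2) → phonotactically illegal
/dar/ — violates constraint (b): syllable 1 coda contains /r/, which is not a licensed coda consonant → phonotactically illegal
/bag.fkezl/ — violates constraint (a): syllable 2 coda /zl/: /z/ (fricative, 2) → /l/ (liquid, 4) does not fall → phonotactically illegal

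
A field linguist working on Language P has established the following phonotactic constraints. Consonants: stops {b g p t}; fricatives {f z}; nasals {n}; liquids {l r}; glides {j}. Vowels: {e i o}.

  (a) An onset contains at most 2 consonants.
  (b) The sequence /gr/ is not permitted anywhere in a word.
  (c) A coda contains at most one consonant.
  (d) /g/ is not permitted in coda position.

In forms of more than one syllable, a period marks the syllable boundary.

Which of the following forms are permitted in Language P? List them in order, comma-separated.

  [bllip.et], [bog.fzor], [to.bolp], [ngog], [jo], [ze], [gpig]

[jo], [ze]

[bllip.et] — violates constraint (a): syllable 1 onset /bll/ has 3 consonants (> 2) → not permitted
[bog.fzor] — violates constraint (d): syllable 1 coda contains /g/ → not permitted
[to.bolp] — violates constraint (c): syllable 2 coda /lp/ has 2 consonants (> 1) → not permitted
[ngog] — violates constraint (d): syllable 1 coda contains /g/ → not permitted
[jo] — σ1 onset /j/, coda /∅/ ok → permitted
[ze] — σ1 onset /z/, coda /∅/ ok → permitted
[gpig] — violates constraint (d): syllable 1 coda contains /g/ → not permitted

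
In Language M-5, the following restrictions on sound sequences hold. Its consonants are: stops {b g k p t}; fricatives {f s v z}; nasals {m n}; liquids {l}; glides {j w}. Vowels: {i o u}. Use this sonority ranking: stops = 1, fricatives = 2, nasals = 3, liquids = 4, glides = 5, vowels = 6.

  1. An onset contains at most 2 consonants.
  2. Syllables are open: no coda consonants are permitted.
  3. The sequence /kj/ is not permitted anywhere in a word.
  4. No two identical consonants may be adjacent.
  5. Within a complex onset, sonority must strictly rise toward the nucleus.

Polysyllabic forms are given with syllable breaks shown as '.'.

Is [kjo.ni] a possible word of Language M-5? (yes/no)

[kjo.ni] — violates constraint 3: contains banned sequence /kj/ → illicit

no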